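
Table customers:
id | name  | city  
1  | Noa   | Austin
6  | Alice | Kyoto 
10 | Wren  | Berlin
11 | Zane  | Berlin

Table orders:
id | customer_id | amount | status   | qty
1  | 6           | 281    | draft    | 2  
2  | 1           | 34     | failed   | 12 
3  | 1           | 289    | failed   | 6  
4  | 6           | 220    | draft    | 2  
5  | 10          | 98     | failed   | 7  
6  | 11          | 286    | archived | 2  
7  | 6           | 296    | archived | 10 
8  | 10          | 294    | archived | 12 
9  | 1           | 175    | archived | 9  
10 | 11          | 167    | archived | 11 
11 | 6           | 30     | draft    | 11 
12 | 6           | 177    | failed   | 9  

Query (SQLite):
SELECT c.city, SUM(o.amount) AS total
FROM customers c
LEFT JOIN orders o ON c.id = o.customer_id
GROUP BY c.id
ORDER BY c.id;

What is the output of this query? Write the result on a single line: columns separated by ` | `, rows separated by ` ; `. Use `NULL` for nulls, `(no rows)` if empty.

Austin | 498 ; Kyoto | 1004 ; Berlin | 392 ; Berlin | 453

LEFT JOIN keeps every customers row; unmatched ones get NULL for orders columns.
Group by customers.id and compute SUM(o.amount). SUM over an all-NULL group is NULL.
  1: ids {2, 3, 9} → SUM(o.amount)=498
  6: ids {1, 4, 7, 11, 12} → SUM(o.amount)=1004
  10: ids {5, 8} → SUM(o.amount)=392
  11: ids {6, 10} → SUM(o.amount)=453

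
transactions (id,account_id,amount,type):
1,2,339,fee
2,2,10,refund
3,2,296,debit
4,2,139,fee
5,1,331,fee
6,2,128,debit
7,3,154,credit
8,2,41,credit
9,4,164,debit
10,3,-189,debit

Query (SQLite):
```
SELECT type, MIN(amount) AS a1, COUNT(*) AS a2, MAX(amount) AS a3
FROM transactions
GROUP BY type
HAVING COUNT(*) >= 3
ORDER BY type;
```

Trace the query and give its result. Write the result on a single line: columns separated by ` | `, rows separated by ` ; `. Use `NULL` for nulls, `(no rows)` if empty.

debit | -189 | 4 | 296 ; fee | 139 | 3 | 339

Group transactions by type.
Per group compute: MIN(amount), COUNT(*), MAX(amount).
HAVING: drop groups with fewer than 3 rows.
  credit: ids {7, 8} → MIN(amount)=41, COUNT(*)=2, MAX(amount)=154
  debit: ids {3, 6, 9, 10} → MIN(amount)=-189, COUNT(*)=4, MAX(amount)=296
  fee: ids {1, 4, 5} → MIN(amount)=139, COUNT(*)=3, MAX(amount)=339
  refund: ids {2} → MIN(amount)=10, COUNT(*)=1, MAX(amount)=10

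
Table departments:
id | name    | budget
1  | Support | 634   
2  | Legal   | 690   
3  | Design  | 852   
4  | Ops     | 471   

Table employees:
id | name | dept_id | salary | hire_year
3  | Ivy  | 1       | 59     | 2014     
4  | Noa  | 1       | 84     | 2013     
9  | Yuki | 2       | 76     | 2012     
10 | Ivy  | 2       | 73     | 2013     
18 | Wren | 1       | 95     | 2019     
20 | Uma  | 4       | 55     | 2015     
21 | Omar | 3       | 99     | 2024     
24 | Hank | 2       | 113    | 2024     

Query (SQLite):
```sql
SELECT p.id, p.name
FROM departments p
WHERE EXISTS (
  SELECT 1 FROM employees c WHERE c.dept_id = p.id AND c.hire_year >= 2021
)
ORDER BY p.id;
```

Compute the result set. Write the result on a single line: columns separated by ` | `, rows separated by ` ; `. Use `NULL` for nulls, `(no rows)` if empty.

2 | Legal ; 3 | Design

For each departments row, check whether any employees with matching dept_id has hire_year >= 2021.
Keep rows where that is true.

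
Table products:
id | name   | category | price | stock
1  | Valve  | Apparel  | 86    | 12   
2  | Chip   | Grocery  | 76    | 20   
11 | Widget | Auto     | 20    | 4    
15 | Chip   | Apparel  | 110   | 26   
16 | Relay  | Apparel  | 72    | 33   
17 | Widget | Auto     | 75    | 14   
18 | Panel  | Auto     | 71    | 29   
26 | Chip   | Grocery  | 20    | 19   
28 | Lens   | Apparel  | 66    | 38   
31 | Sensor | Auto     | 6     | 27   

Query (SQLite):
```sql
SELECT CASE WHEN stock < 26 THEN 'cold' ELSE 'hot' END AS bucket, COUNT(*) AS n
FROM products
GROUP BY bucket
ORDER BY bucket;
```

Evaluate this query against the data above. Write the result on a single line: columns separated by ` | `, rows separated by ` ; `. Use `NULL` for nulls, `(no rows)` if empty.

cold | 5 ; hot | 5

Bucket rows by stock < 26 → 'cold' else 'hot'; count each bucket.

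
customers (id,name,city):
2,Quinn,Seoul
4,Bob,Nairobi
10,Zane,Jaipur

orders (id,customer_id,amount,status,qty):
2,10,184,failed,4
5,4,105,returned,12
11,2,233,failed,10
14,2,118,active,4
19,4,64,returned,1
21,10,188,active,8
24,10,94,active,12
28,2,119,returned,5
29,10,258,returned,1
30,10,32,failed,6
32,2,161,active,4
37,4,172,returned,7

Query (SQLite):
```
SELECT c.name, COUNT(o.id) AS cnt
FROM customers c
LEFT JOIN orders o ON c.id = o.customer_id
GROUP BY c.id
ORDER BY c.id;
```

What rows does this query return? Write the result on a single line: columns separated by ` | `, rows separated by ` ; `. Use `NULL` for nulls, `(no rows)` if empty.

LEFT JOIN keeps every customers row; unmatched ones get NULL for orders columns.
Group by customers.id and compute COUNT(o.id). COUNT(col) of an all-NULL group is 0.
  2: ids {11, 14, 28, 32} → COUNT(o.id)=4
  4: ids {5, 19, 37} → COUNT(o.id)=3
  10: ids {2, 21, 24, 29, 30} → COUNT(o.id)=5

Quinn | 4 ; Bob | 3 ; Zane | 5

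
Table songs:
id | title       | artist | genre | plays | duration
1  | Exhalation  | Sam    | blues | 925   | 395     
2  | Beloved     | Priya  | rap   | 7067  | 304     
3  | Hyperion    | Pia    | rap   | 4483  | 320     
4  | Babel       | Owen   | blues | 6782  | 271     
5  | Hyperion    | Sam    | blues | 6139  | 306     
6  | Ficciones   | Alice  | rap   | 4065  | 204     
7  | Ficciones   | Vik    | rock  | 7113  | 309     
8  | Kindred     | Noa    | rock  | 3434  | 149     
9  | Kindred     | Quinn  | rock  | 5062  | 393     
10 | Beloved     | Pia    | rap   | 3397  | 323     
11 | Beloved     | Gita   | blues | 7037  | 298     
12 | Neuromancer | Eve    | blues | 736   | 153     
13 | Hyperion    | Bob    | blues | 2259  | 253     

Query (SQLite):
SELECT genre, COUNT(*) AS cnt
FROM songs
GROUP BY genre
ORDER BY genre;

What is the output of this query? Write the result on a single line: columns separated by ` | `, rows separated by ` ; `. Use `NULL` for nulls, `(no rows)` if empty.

Partition songs by genre; compute COUNT(*) within each group.
  blues: ids {1, 4, 5, 11, 12, 13} → COUNT(*)=6
  rap: ids {2, 3, 6, 10} → COUNT(*)=4
  rock: ids {7, 8, 9} → COUNT(*)=3

blues | 6 ; rap | 4 ; rock | 3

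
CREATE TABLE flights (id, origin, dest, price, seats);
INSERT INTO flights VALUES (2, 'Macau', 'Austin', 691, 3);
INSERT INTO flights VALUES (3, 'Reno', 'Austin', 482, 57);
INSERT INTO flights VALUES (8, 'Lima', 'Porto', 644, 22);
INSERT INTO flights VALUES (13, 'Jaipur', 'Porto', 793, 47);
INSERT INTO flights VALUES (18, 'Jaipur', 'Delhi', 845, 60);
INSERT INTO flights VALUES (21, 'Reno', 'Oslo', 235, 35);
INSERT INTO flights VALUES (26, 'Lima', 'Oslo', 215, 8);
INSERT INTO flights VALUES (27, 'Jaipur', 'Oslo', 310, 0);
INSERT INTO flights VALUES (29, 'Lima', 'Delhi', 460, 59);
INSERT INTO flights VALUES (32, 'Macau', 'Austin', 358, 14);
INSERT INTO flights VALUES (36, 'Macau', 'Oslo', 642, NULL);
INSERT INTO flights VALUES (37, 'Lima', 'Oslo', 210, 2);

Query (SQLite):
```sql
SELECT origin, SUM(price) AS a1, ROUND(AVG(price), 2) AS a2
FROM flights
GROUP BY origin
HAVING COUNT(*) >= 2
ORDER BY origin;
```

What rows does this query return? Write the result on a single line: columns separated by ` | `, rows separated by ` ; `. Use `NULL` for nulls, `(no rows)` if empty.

Jaipur | 1948 | 649.33 ; Lima | 1529 | 382.25 ; Macau | 1691 | 563.67 ; Reno | 717 | 358.5

Group flights by origin.
Per group compute: SUM(price), ROUND(AVG(price), 2).
HAVING: drop groups with fewer than 2 rows.
  Jaipur: ids {13, 18, 27} → SUM(price)=1948, ROUND(AVG(price), 2)=649.33
  Lima: ids {8, 26, 29, 37} → SUM(price)=1529, ROUND(AVG(price), 2)=382.25
  Macau: ids {2, 32, 36} → SUM(price)=1691, ROUND(AVG(price), 2)=563.67
  Reno: ids {3, 21} → SUM(price)=717, ROUND(AVG(price), 2)=358.5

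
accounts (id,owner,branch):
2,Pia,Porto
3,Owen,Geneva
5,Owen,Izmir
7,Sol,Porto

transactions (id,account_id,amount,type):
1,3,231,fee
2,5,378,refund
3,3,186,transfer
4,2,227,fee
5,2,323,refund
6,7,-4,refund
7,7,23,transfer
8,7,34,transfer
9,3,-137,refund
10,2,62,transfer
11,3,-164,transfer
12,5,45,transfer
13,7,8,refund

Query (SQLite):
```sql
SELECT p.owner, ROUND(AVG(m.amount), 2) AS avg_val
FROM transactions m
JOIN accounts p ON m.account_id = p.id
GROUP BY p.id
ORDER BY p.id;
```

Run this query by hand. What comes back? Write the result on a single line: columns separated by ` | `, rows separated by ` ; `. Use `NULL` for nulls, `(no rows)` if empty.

Join each transactions row to its accounts via account_id.
Group joined rows by accounts.id; compute ROUND(AVG(m.amount), 2) per group.
  2: ids {4, 5, 10} → ROUND(AVG(m.amount), 2)=204
  3: ids {1, 3, 9, 11} → ROUND(AVG(m.amount), 2)=29
  5: ids {2, 12} → ROUND(AVG(m.amount), 2)=211.5
  7: ids {6, 7, 8, 13} → ROUND(AVG(m.amount), 2)=15.25

Pia | 204 ; Owen | 29 ; Owen | 211.5 ; Sol | 15.25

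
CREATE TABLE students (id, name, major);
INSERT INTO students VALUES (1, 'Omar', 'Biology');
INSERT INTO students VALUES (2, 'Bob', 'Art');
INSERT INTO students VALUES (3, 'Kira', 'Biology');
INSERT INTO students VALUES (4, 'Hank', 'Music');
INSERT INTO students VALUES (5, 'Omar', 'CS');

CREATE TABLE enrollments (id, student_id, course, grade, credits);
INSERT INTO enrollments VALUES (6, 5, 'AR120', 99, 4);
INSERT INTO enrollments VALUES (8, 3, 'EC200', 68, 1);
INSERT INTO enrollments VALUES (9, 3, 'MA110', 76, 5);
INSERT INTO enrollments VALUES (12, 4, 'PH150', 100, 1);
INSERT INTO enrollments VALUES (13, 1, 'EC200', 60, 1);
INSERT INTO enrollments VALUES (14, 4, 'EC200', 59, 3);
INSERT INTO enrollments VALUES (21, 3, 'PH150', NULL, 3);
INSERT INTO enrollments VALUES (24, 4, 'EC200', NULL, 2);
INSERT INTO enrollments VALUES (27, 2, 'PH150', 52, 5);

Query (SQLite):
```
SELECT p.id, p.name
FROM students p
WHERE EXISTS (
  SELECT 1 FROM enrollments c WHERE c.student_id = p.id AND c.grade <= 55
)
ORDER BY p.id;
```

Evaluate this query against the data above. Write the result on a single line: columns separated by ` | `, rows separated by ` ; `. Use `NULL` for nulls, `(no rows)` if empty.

For each students row, check whether any enrollments with matching student_id has grade <= 55.
Keep rows where that is true.

2 | Bob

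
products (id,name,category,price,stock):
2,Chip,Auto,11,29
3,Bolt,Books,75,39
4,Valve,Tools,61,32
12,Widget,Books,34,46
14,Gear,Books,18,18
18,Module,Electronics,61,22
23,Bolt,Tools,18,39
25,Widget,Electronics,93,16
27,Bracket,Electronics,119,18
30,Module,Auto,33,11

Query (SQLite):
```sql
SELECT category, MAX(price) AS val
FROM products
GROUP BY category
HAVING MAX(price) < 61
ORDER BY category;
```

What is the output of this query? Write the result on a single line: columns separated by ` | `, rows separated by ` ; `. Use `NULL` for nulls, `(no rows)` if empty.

Partition products by category; compute MAX(price) within each group.
HAVING: keep groups where MAX(price) < 61.
  Auto: ids {2, 30} → MAX(price)=33
  Books: ids {3, 12, 14} → MAX(price)=75
  Electronics: ids {18, 25, 27} → MAX(price)=119
  Tools: ids {4, 23} → MAX(price)=61

Auto | 33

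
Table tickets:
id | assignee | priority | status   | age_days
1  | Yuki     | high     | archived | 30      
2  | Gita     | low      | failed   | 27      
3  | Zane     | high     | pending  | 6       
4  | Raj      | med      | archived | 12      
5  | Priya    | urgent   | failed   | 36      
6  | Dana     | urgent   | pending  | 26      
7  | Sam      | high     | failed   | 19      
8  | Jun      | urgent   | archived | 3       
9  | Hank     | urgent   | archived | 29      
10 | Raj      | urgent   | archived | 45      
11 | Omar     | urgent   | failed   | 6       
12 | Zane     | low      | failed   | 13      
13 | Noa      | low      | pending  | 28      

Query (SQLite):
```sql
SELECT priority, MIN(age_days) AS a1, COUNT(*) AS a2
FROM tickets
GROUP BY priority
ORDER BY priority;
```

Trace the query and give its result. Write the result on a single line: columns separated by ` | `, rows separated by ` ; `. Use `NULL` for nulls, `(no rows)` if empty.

high | 6 | 3 ; low | 13 | 3 ; med | 12 | 1 ; urgent | 3 | 6

Group tickets by priority.
Per group compute: MIN(age_days), COUNT(*).
  high: ids {1, 3, 7} → MIN(age_days)=6, COUNT(*)=3
  low: ids {2, 12, 13} → MIN(age_days)=13, COUNT(*)=3
  med: ids {4} → MIN(age_days)=12, COUNT(*)=1
  urgent: ids {5, 6, 8, 9, 10, 11} → MIN(age_days)=3, COUNT(*)=6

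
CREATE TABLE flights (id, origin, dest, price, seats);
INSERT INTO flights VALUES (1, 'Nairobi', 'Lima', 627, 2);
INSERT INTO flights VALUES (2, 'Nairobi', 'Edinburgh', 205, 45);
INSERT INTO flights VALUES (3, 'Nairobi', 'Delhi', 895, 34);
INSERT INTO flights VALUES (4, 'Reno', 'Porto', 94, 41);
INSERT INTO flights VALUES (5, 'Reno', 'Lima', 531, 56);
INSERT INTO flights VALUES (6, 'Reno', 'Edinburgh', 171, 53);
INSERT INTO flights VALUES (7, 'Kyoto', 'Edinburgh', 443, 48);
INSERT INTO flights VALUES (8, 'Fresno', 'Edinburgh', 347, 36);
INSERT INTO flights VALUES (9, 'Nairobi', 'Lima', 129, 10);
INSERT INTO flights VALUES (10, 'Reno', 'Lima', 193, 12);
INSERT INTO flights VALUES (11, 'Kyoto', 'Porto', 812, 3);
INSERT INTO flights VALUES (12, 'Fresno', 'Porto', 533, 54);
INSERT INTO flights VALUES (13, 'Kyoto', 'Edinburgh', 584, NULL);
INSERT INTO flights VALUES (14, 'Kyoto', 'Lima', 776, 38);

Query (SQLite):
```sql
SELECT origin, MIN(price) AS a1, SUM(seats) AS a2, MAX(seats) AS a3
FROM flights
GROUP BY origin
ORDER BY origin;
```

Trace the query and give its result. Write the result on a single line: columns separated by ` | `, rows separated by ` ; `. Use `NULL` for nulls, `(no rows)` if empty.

Group flights by origin.
Per group compute: MIN(price), SUM(seats), MAX(seats).
  Fresno: ids {8, 12} → MIN(price)=347, SUM(seats)=90, MAX(seats)=54
  Kyoto: ids {7, 11, 13, 14} → MIN(price)=443, SUM(seats)=89, MAX(seats)=48
  Nairobi: ids {1, 2, 3, 9} → MIN(price)=129, SUM(seats)=91, MAX(seats)=45
  Reno: ids {4, 5, 6, 10} → MIN(price)=94, SUM(seats)=162, MAX(seats)=56

Fresno | 347 | 90 | 54 ; Kyoto | 443 | 89 | 48 ; Nairobi | 129 | 91 | 45 ; Reno | 94 | 162 | 56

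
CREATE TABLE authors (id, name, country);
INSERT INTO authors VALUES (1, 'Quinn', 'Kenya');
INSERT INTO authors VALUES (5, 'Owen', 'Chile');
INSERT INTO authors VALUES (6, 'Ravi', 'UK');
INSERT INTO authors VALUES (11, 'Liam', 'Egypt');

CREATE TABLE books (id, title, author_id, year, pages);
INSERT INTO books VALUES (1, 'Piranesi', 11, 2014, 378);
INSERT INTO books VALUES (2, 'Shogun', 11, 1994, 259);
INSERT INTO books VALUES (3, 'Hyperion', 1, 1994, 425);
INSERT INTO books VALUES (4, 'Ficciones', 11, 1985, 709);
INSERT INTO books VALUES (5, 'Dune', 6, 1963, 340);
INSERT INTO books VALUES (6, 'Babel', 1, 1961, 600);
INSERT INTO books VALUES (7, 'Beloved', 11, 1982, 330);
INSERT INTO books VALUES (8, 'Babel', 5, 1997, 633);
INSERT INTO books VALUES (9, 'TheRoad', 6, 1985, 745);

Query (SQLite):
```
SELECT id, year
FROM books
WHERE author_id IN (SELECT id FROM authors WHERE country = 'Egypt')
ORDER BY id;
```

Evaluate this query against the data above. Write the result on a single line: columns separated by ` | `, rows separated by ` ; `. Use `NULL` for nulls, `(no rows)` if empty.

1 | 2014 ; 2 | 1994 ; 4 | 1985 ; 7 | 1982

Inner query: authors.id where country = 'Egypt'.
Outer: keep books rows whose author_id is in that set.
Inner query → {11}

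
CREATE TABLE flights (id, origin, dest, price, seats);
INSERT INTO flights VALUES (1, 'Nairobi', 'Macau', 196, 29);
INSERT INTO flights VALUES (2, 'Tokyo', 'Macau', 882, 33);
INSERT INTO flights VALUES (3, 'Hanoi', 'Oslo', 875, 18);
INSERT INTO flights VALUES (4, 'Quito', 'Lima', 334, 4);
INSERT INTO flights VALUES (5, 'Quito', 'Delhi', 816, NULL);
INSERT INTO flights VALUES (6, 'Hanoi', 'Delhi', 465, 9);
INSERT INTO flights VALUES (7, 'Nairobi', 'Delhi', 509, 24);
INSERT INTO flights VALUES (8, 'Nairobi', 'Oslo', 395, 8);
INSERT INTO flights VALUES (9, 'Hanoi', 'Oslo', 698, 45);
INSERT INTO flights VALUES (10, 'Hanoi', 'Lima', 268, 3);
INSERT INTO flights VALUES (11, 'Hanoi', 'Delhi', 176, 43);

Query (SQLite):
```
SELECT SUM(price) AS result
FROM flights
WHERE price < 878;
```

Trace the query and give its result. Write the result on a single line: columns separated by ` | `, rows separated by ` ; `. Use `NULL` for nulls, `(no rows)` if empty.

4732

Rows where price < 878 → price values: [196, 875, 334, 816, 465, 509, 395, 698, 268, 176].
SUM of non-NULL values = 4732.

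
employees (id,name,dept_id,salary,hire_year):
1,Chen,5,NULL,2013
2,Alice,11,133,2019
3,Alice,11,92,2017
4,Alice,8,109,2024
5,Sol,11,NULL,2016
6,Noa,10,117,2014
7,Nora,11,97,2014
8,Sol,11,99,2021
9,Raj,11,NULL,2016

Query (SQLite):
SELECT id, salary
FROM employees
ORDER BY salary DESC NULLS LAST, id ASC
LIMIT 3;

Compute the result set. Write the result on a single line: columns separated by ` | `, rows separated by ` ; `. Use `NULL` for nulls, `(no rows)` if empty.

2 | 133 ; 6 | 117 ; 4 | 109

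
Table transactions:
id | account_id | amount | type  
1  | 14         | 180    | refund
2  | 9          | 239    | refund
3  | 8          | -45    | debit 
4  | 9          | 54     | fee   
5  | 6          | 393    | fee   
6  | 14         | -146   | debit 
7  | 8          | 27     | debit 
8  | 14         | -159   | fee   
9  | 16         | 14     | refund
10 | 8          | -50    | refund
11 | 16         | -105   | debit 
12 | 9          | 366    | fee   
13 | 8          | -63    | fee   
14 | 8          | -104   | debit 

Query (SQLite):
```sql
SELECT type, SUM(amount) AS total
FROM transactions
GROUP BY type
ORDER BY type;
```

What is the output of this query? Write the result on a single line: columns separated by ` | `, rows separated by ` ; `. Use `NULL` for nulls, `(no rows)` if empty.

debit | -373 ; fee | 591 ; refund | 383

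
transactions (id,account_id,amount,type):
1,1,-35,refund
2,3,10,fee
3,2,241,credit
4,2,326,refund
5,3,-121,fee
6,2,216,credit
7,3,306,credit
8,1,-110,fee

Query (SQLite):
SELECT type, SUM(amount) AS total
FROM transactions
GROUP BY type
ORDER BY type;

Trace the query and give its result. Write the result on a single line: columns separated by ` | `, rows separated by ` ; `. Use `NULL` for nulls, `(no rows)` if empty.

credit | 763 ; fee | -221 ; refund | 291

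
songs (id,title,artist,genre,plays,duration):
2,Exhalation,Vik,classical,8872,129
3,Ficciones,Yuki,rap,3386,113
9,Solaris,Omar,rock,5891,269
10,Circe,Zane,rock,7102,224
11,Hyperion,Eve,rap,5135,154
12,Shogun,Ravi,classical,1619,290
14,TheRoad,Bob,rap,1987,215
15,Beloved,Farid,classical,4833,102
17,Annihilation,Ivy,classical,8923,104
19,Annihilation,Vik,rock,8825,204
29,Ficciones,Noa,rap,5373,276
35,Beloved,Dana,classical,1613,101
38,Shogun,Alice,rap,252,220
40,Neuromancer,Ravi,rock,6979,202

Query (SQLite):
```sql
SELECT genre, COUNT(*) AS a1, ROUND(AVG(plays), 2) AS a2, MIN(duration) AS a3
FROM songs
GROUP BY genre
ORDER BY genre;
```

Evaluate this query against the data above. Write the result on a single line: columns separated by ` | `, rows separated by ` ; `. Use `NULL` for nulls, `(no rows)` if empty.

Group songs by genre.
Per group compute: COUNT(*), ROUND(AVG(plays), 2), MIN(duration).
  classical: ids {2, 12, 15, 17, 35} → COUNT(*)=5, ROUND(AVG(plays), 2)=5172, MIN(duration)=101
  rap: ids {3, 11, 14, 29, 38} → COUNT(*)=5, ROUND(AVG(plays), 2)=3226.6, MIN(duration)=113
  rock: ids {9, 10, 19, 40} → COUNT(*)=4, ROUND(AVG(plays), 2)=7199.25, MIN(duration)=202

classical | 5 | 5172 | 101 ; rap | 5 | 3226.6 | 113 ; rock | 4 | 7199.25 | 202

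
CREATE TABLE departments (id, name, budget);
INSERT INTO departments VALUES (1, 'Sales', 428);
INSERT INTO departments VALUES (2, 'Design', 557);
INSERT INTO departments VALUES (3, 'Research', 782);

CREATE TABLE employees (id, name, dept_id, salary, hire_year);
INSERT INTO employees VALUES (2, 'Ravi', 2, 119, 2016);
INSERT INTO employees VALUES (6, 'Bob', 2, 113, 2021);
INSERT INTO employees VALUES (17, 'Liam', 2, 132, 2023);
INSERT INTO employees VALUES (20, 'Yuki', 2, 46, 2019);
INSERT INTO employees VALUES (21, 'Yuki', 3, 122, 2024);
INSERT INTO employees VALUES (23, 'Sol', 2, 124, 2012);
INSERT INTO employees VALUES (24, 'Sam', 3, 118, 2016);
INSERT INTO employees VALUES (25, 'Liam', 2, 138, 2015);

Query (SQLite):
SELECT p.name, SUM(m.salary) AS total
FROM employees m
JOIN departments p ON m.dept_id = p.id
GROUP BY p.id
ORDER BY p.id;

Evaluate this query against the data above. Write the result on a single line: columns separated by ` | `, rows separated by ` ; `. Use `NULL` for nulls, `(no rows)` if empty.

Join each employees row to its departments via dept_id.
Group joined rows by departments.id; compute SUM(m.salary) per group.
  2: ids {2, 6, 17, 20, 23, 25} → SUM(m.salary)=672
  3: ids {21, 24} → SUM(m.salary)=240

Design | 672 ; Research | 240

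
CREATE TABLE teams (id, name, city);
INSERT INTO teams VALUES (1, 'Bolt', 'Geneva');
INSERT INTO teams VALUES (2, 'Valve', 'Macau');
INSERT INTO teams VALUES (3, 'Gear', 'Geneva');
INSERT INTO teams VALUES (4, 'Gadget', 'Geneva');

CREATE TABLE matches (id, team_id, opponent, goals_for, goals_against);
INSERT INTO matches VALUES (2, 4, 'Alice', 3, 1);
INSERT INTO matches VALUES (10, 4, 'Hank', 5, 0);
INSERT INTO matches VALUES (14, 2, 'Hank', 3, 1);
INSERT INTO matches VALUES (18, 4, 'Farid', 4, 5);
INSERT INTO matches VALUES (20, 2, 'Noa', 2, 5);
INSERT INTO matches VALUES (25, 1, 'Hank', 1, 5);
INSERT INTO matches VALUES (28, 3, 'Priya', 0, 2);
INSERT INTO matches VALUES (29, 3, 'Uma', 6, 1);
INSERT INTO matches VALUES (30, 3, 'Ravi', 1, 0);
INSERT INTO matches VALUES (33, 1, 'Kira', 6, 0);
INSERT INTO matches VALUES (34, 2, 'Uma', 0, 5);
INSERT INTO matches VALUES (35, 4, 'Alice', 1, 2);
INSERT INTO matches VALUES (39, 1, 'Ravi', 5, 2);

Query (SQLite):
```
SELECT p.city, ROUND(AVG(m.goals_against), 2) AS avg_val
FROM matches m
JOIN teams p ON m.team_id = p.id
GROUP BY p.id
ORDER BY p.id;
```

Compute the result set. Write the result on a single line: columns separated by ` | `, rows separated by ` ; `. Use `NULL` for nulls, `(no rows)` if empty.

Geneva | 2.33 ; Macau | 3.67 ; Geneva | 1 ; Geneva | 2

Join each matches row to its teams via team_id.
Group joined rows by teams.id; compute ROUND(AVG(m.goals_against), 2) per group.
  1: ids {25, 33, 39} → ROUND(AVG(m.goals_against), 2)=2.33
  2: ids {14, 20, 34} → ROUND(AVG(m.goals_against), 2)=3.67
  3: ids {28, 29, 30} → ROUND(AVG(m.goals_against), 2)=1
  4: ids {2, 10, 18, 35} → ROUND(AVG(m.goals_against), 2)=2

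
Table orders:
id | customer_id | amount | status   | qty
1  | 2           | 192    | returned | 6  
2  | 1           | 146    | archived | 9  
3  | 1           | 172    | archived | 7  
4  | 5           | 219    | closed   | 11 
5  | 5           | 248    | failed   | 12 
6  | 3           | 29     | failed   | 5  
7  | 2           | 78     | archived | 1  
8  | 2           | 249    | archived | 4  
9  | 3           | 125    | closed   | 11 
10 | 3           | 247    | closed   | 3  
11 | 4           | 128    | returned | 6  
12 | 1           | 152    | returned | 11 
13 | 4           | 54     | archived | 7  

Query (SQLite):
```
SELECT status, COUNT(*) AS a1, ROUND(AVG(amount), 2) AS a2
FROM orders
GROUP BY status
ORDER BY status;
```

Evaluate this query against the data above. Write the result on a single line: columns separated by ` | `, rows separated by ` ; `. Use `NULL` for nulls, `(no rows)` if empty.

Group orders by status.
Per group compute: COUNT(*), ROUND(AVG(amount), 2).
  archived: ids {2, 3, 7, 8, 13} → COUNT(*)=5, ROUND(AVG(amount), 2)=139.8
  closed: ids {4, 9, 10} → COUNT(*)=3, ROUND(AVG(amount), 2)=197
  failed: ids {5, 6} → COUNT(*)=2, ROUND(AVG(amount), 2)=138.5
  returned: ids {1, 11, 12} → COUNT(*)=3, ROUND(AVG(amount), 2)=157.33

archived | 5 | 139.8 ; closed | 3 | 197 ; failed | 2 | 138.5 ; returned | 3 | 157.33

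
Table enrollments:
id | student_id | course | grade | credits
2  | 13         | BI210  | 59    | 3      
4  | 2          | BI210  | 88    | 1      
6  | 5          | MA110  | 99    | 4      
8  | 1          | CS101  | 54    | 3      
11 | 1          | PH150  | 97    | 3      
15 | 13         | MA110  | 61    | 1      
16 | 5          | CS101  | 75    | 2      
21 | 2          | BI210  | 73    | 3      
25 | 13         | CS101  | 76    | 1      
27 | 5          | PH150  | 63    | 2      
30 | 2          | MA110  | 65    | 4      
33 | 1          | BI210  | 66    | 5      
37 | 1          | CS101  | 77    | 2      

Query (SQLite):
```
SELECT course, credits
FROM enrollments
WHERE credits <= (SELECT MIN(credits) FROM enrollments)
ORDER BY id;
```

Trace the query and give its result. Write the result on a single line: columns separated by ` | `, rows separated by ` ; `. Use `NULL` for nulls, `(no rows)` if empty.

Scalar subquery: MIN(credits) over all enrollments rows = 1.
Keep rows where credits <= that value.

BI210 | 1 ; MA110 | 1 ; CS101 | 1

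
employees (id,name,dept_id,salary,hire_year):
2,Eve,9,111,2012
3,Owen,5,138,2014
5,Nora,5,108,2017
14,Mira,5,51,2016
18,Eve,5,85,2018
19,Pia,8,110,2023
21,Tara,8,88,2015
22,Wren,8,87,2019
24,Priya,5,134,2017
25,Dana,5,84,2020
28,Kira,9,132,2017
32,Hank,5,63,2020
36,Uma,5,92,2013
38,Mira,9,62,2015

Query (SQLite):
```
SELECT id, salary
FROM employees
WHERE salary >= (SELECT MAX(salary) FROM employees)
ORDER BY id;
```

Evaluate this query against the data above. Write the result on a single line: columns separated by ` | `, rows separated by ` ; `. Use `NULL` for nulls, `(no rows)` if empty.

3 | 138

Scalar subquery: MAX(salary) over all employees rows = 138.
Keep rows where salary >= that value.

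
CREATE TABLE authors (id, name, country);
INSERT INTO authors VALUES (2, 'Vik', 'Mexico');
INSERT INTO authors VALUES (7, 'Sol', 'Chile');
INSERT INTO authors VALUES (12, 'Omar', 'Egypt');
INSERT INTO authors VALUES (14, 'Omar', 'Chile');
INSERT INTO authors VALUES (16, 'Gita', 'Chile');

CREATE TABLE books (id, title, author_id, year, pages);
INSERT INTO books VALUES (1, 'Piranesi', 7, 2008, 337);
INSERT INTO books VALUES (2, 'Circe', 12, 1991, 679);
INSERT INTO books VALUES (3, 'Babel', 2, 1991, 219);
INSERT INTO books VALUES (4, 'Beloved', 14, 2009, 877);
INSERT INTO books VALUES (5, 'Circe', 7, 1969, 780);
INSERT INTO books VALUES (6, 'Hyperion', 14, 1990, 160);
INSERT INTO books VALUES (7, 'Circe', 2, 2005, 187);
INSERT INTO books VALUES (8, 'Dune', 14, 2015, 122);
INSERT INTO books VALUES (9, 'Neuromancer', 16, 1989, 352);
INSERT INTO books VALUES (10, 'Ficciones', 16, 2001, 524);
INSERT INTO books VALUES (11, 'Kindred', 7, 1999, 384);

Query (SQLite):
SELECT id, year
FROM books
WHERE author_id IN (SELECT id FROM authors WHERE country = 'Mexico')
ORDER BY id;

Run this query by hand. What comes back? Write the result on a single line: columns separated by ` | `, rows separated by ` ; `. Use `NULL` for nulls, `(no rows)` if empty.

Inner query: authors.id where country = 'Mexico'.
Outer: keep books rows whose author_id is in that set.
Inner query → {2}

3 | 1991 ; 7 | 2005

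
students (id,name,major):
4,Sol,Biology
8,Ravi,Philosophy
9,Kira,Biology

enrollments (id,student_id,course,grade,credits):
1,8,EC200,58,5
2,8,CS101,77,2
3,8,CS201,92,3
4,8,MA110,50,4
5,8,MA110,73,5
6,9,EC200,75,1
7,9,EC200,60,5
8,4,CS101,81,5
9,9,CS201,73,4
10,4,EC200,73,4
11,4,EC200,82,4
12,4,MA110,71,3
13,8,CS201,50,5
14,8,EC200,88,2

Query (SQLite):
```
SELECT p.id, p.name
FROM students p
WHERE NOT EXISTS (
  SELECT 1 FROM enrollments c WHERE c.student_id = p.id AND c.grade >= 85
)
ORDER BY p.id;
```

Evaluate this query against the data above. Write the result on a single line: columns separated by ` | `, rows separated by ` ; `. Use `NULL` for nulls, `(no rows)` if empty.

For each students row, check whether any enrollments with matching student_id has grade >= 85.
Keep rows where that is false.

4 | Sol ; 9 | Kira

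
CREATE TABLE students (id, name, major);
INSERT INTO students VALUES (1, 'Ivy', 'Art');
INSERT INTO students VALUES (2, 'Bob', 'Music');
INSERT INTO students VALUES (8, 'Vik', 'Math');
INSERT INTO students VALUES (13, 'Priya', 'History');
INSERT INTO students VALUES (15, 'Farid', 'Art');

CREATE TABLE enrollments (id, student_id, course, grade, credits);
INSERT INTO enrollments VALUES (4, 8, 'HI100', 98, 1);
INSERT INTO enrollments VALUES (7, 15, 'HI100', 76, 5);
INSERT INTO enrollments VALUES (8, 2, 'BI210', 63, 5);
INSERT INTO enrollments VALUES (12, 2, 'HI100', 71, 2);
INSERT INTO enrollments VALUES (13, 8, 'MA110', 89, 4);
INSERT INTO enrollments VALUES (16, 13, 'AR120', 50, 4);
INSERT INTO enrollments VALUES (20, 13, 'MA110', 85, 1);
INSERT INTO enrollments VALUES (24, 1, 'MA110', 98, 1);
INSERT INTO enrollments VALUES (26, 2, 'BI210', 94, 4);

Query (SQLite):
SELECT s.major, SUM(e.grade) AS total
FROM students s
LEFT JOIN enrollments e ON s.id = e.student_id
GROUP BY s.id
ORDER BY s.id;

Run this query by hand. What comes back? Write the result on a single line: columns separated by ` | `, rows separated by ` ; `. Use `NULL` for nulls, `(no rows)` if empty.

Art | 98 ; Music | 228 ; Math | 187 ; History | 135 ; Art | 76

LEFT JOIN keeps every students row; unmatched ones get NULL for enrollments columns.
Group by students.id and compute SUM(e.grade). SUM over an all-NULL group is NULL.
  1: ids {24} → SUM(e.grade)=98
  2: ids {8, 12, 26} → SUM(e.grade)=228
  8: ids {4, 13} → SUM(e.grade)=187
  13: ids {16, 20} → SUM(e.grade)=135
  15: ids {7} → SUM(e.grade)=76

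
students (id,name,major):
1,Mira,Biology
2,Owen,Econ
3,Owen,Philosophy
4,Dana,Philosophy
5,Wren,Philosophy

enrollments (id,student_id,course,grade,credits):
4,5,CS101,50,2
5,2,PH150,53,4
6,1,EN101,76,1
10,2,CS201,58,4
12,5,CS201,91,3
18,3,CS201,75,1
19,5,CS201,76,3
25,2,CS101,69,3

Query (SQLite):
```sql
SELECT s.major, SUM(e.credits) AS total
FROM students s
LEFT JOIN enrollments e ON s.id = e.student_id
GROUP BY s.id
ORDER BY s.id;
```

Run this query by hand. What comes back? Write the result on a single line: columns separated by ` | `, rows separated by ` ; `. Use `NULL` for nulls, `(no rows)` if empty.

Biology | 1 ; Econ | 11 ; Philosophy | 1 ; Philosophy | NULL ; Philosophy | 8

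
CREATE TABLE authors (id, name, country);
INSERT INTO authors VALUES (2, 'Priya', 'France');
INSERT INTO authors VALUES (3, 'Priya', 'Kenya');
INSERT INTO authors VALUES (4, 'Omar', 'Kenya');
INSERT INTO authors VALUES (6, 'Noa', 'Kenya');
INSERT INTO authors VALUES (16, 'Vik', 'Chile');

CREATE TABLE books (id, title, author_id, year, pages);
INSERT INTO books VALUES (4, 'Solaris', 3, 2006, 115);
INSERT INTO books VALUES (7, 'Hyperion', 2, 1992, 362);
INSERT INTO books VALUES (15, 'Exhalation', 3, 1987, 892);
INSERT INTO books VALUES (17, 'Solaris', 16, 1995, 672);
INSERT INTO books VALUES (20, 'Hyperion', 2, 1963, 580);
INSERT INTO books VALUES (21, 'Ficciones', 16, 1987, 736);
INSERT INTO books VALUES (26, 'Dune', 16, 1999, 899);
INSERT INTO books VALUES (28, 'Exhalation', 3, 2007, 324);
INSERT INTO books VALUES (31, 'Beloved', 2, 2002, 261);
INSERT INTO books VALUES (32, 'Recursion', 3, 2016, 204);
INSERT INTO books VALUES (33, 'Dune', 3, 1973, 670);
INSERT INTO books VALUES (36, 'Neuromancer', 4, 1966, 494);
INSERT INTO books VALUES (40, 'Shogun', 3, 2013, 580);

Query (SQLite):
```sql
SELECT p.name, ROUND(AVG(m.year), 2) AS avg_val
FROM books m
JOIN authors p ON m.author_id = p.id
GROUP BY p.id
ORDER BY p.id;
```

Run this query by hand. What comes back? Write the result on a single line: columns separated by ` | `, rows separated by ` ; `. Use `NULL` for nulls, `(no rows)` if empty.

Priya | 1985.67 ; Priya | 2000.33 ; Omar | 1966 ; Vik | 1993.67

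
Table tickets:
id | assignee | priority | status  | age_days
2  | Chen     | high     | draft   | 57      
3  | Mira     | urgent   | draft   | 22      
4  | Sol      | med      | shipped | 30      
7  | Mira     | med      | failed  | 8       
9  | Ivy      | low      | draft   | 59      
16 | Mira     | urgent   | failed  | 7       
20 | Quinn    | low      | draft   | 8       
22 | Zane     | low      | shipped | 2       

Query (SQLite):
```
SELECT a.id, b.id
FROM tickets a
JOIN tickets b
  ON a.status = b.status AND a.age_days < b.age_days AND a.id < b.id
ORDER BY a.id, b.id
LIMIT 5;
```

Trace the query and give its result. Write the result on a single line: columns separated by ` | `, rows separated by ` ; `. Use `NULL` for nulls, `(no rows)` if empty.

Pairs (a,b) with same status, a.age_days < b.age_days, a.id < b.id.
status groups: draft:{2,3,9,20} failed:{7,16} shipped:{4,22}
Ordered by (a.id, b.id); first 5.

2 | 9 ; 3 | 9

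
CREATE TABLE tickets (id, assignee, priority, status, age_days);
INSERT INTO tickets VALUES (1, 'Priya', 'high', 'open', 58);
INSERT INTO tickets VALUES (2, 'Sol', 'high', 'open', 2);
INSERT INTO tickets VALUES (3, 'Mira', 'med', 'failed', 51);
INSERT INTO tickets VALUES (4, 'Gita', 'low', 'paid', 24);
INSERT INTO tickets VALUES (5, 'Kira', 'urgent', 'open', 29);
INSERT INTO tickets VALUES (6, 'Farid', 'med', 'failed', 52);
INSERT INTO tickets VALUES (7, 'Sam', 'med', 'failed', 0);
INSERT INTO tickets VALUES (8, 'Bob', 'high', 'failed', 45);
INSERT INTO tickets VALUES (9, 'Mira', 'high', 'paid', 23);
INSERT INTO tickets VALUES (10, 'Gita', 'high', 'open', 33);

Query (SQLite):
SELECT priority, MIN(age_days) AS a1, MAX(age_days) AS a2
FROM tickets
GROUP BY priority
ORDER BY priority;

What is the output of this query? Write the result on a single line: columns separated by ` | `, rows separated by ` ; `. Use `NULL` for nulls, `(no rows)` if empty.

Group tickets by priority.
Per group compute: MIN(age_days), MAX(age_days).
  high: ids {1, 2, 8, 9, 10} → MIN(age_days)=2, MAX(age_days)=58
  low: ids {4} → MIN(age_days)=24, MAX(age_days)=24
  med: ids {3, 6, 7} → MIN(age_days)=0, MAX(age_days)=52
  urgent: ids {5} → MIN(age_days)=29, MAX(age_days)=29

high | 2 | 58 ; low | 24 | 24 ; med | 0 | 52 ; urgent | 29 | 29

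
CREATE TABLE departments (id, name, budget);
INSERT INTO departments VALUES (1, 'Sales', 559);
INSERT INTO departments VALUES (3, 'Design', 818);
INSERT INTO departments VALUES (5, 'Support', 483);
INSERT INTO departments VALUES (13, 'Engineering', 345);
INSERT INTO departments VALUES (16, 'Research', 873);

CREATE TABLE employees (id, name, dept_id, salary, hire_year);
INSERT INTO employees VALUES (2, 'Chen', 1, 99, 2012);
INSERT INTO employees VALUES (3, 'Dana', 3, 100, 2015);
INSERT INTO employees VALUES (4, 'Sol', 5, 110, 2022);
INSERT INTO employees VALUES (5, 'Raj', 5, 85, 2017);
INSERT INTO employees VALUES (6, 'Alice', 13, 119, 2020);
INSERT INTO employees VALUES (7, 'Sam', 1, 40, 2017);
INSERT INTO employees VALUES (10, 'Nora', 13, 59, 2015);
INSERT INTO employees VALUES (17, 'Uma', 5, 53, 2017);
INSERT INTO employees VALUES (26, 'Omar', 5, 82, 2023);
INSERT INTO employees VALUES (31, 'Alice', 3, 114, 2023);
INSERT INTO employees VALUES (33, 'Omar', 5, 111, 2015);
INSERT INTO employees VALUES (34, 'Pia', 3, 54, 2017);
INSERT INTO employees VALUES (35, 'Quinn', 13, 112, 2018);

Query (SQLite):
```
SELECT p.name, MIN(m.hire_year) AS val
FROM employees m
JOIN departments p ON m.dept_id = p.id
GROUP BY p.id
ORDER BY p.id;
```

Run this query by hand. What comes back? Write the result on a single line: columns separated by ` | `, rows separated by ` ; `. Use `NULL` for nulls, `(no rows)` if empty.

Sales | 2012 ; Design | 2015 ; Support | 2015 ; Engineering | 2015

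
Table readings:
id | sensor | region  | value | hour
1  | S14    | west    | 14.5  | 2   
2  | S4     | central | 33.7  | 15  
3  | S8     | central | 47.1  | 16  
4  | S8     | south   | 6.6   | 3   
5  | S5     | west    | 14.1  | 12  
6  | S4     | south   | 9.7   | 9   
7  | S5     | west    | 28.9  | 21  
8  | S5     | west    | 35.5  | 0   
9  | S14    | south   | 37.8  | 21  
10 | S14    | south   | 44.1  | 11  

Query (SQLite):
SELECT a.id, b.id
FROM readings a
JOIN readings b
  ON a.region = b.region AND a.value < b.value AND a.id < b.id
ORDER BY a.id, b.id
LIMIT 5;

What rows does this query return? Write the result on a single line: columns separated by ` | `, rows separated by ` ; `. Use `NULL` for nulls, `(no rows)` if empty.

Pairs (a,b) with same region, a.value < b.value, a.id < b.id.
region groups: central:{2,3} south:{4,6,9,10} west:{1,5,7,8}
Ordered by (a.id, b.id); first 5.

1 | 7 ; 1 | 8 ; 2 | 3 ; 4 | 6 ; 4 | 9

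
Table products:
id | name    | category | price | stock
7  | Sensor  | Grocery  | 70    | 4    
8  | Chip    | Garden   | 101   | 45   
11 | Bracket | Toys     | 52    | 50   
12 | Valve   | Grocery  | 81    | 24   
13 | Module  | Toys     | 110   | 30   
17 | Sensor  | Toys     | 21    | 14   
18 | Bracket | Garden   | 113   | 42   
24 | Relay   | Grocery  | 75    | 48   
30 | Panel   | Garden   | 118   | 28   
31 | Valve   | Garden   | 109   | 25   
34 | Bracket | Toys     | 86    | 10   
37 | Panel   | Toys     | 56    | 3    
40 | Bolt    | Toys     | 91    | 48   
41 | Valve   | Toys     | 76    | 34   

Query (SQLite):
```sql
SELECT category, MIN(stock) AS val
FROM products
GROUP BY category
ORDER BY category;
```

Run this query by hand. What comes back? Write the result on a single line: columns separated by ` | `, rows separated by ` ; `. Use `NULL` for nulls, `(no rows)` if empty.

Garden | 25 ; Grocery | 4 ; Toys | 3

Partition products by category; compute MIN(stock) within each group.
  Garden: ids {8, 18, 30, 31} → MIN(stock)=25
  Grocery: ids {7, 12, 24} → MIN(stock)=4
  Toys: ids {11, 13, 17, 34, 37, 40, 41} → MIN(stock)=3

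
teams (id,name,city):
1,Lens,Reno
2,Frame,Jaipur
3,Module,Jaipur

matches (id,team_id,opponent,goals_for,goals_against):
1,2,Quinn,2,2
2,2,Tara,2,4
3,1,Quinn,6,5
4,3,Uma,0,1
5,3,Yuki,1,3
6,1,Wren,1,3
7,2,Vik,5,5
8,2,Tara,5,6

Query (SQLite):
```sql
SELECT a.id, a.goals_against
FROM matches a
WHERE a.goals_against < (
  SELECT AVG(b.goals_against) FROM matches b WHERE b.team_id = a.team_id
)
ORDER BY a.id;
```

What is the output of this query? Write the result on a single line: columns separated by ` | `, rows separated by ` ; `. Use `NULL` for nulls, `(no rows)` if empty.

For each matches row a, compute AVG(goals_against) over rows sharing a.team_id.
Keep row a if a.goals_against < that per-group AVG.
  team_id=1: AVG(goals_against) = 4.0
  team_id=2: AVG(goals_against) = 4.25
  team_id=3: AVG(goals_against) = 2.0

1 | 2 ; 2 | 4 ; 4 | 1 ; 6 | 3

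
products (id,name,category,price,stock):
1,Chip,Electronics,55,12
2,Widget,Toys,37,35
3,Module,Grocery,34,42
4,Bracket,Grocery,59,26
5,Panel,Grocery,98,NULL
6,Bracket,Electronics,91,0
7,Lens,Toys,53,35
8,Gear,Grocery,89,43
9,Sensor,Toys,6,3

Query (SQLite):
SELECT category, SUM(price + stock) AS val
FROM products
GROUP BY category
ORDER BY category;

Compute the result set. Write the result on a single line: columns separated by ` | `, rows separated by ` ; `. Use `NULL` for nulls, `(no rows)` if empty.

Electronics | 158 ; Grocery | 293 ; Toys | 169

For each row compute price + stock.
Group by category; take SUM of the expression per group.
  Electronics: ids {1, 6} → SUM(price + stock)=158
  Grocery: ids {3, 4, 5, 8} → SUM(price + stock)=293
  Toys: ids {2, 7, 9} → SUM(price + stock)=169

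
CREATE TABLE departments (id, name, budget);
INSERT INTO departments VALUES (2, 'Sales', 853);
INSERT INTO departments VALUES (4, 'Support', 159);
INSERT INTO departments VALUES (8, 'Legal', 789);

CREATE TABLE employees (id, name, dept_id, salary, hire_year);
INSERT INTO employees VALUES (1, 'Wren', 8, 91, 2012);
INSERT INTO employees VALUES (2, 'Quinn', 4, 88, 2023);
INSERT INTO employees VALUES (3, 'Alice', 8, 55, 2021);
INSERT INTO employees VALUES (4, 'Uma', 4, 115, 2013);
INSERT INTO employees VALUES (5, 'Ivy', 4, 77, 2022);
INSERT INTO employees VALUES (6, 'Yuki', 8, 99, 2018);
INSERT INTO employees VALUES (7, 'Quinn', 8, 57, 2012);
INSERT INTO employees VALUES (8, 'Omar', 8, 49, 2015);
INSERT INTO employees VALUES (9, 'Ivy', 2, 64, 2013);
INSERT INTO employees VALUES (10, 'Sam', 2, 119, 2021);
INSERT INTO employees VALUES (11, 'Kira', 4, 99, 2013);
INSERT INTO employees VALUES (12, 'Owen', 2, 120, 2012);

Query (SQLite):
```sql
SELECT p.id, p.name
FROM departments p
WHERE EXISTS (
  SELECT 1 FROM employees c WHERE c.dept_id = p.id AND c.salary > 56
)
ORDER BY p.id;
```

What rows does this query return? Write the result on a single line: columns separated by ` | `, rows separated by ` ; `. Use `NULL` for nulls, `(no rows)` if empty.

2 | Sales ; 4 | Support ; 8 | Legal

For each departments row, check whether any employees with matching dept_id has salary > 56.
Keep rows where that is true.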